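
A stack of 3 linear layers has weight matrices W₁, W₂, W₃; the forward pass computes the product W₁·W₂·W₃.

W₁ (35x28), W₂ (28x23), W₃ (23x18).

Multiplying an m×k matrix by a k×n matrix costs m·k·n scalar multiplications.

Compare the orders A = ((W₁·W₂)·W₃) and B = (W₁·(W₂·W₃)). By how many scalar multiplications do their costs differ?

7798

Order A = ((W₁·W₂)·W₃): (W₁·W₂): 35×28 by 28×23 → 35×23, cost 35·28·23 = 22540; ((W₁·W₂)·W₃): 35×23 by 23×18 → 35×18, cost 35·23·18 = 14490; cumulative 37030. Total 37030.
Order B = (W₁·(W₂·W₃)): (W₂·W₃): 28×23 by 23×18 → 28×18, cost 28·23·18 = 11592; (W₁·(W₂·W₃)): 35×28 by 28×18 → 35×18, cost 35·28·18 = 17640; cumulative 29232. Total 29232.
Difference: |37030 − 29232| = 7798.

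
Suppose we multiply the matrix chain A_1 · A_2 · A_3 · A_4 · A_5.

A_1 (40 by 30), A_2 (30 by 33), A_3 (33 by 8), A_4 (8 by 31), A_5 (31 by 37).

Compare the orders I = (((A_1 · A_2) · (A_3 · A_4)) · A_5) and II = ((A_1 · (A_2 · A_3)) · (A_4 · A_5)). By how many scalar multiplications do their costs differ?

Order I = (((A_1 · A_2) · (A_3 · A_4)) · A_5): (A_1 · A_2): 40×30 by 30×33 → 40×33, cost 40·30·33 = 39600; (A_3 · A_4): 33×8 by 8×31 → 33×31, cost 33·8·31 = 8184; ((A_1 · A_2) · (A_3 · A_4)): 40×33 by 33×31 → 40×31, cost 40·33·31 = 40920; cumulative 88704; (((A_1 · A_2) · (A_3 · A_4)) · A_5): 40×31 by 31×37 → 40×37, cost 40·31·37 = 45880; cumulative 134584. Total 134584.
Order II = ((A_1 · (A_2 · A_3)) · (A_4 · A_5)): (A_2 · A_3): 30×33 by 33×8 → 30×8, cost 30·33·8 = 7920; (A_1 · (A_2 · A_3)): 40×30 by 30×8 → 40×8, cost 40·30·8 = 9600; cumulative 17520; (A_4 · A_5): 8×31 by 31×37 → 8×37, cost 8·31·37 = 9176; ((A_1 · (A_2 · A_3)) · (A_4 · A_5)): 40×8 by 8×37 → 40×37, cost 40·8·37 = 11840; cumulative 38536. Total 38536.
Difference: |134584 − 38536| = 96048.

96048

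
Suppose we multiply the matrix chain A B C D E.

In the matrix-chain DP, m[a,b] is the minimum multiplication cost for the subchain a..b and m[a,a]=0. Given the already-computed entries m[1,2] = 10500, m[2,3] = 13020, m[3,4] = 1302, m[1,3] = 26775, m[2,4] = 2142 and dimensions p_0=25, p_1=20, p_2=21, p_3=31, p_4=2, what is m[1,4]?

3142

m[1,4] = min over k∈[1,3] of m[1,k]+m[k+1,4]+p_{0}·p_k·p_{4}.
k=1: 0 + 2142 + 25·20·2 = 3142; k=2: 10500 + 1302 + 25·21·2 = 12852; k=3: 26775 + 0 + 25·31·2 = 28325.
Minimum: 3142 at k=1.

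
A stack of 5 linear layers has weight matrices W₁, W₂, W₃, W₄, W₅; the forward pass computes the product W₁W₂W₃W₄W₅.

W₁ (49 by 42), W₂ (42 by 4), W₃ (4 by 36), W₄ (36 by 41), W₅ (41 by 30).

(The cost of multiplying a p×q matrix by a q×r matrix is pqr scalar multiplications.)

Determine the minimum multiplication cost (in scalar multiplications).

Adjacent pairs: W₁W₂ = 49·42·4 = 8232; W₂W₃ = 42·4·36 = 6048; W₃W₄ = 4·36·41 = 5904; W₄W₅ = 36·41·30 = 44280.
Length 3: W₁..W₃: k=1: 0+6048+49·42·36=80136; k=2: 8232+0+49·4·36=15288 → min 15288 | W₂..W₄: k=2: 0+5904+42·4·41=12792; k=3: 6048+0+42·36·41=68040 → min 12792 | W₃..W₅: k=3: 0+44280+4·36·30=48600; k=4: 5904+0+4·41·30=10824 → min 10824.
Length 4: W₁..W₄: k=1: 0+12792+49·42·41=97170; k=2: 8232+5904+49·4·41=22172; k=3: 15288+0+49·36·41=87612 → min 22172 | W₂..W₅: k=2: 0+10824+42·4·30=15864; k=3: 6048+44280+42·36·30=95688; k=4: 12792+0+42·41·30=64452 → min 15864.
Length 5: W₁..W₅: k=1: 0+15864+49·42·30=77604; k=2: 8232+10824+49·4·30=24936; k=3: 15288+44280+49·36·30=112488; k=4: 22172+0+49·41·30=82442 → min 24936.
Optimal order: ((W₁W₂)((W₃W₄)W₅)) with cost 24936.

24936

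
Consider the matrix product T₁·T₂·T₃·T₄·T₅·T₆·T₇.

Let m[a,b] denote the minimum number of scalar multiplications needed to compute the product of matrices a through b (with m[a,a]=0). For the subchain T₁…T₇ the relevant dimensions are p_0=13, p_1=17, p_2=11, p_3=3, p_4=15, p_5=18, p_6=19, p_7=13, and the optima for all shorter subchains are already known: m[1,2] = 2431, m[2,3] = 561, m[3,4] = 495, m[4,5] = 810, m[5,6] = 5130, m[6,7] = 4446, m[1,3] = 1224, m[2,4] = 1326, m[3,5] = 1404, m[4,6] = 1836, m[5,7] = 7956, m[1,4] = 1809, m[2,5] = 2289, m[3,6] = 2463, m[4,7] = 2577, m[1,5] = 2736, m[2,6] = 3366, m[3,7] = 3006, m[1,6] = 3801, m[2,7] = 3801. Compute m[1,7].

m[1,7] = min over k∈[1,6] of m[1,k]+m[k+1,7]+p_{0}·p_k·p_{7}.
k=1: 0 + 3801 + 13·17·13 = 6674; k=2: 2431 + 3006 + 13·11·13 = 7296; k=3: 1224 + 2577 + 13·3·13 = 4308; k=4: 1809 + 7956 + 13·15·13 = 12300; k=5: 2736 + 4446 + 13·18·13 = 10224; k=6: 3801 + 0 + 13·19·13 = 7012.
Minimum: 4308 at k=3.

4308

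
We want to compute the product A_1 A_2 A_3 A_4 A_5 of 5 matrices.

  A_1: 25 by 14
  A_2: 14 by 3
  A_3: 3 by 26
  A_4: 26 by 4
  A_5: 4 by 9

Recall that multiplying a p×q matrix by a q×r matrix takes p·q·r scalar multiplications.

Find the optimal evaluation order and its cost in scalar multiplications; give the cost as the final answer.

2145

Adjacent pairs: A_1A_2 = 25·14·3 = 1050; A_2A_3 = 14·3·26 = 1092; A_3A_4 = 3·26·4 = 312; A_4A_5 = 26·4·9 = 936.
Length 3: A_1..A_3: k=1: 0+1092+25·14·26=10192; k=2: 1050+0+25·3·26=3000 → min 3000 | A_2..A_4: k=2: 0+312+14·3·4=480; k=3: 1092+0+14·26·4=2548 → min 480 | A_3..A_5: k=3: 0+936+3·26·9=1638; k=4: 312+0+3·4·9=420 → min 420.
Length 4: A_1..A_4: k=1: 0+480+25·14·4=1880; k=2: 1050+312+25·3·4=1662; k=3: 3000+0+25·26·4=5600 → min 1662 | A_2..A_5: k=2: 0+420+14·3·9=798; k=3: 1092+936+14·26·9=5304; k=4: 480+0+14·4·9=984 → min 798.
Length 5: A_1..A_5: k=1: 0+798+25·14·9=3948; k=2: 1050+420+25·3·9=2145; k=3: 3000+936+25·26·9=9786; k=4: 1662+0+25·4·9=2562 → min 2145.
Optimal parenthesization: ((A_1 A_2) ((A_3 A_4) A_5)) with cost 2145.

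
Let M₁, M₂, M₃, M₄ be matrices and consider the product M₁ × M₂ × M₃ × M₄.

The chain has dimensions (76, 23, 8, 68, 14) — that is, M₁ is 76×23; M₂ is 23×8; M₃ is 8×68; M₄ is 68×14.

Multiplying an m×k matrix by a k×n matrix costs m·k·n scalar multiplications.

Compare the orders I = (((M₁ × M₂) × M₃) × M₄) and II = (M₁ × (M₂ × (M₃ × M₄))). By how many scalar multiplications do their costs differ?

93016

Order I = (((M₁ × M₂) × M₃) × M₄): (M₁ × M₂): 76×23 by 23×8 → 76×8, cost 76·23·8 = 13984; ((M₁ × M₂) × M₃): 76×8 by 8×68 → 76×68, cost 76·8·68 = 41344; cumulative 55328; (((M₁ × M₂) × M₃) × M₄): 76×68 by 68×14 → 76×14, cost 76·68·14 = 72352; cumulative 127680. Total 127680.
Order II = (M₁ × (M₂ × (M₃ × M₄))): (M₃ × M₄): 8×68 by 68×14 → 8×14, cost 8·68·14 = 7616; (M₂ × (M₃ × M₄)): 23×8 by 8×14 → 23×14, cost 23·8·14 = 2576; cumulative 10192; (M₁ × (M₂ × (M₃ × M₄))): 76×23 by 23×14 → 76×14, cost 76·23·14 = 24472; cumulative 34664. Total 34664.
Difference: |127680 − 34664| = 93016.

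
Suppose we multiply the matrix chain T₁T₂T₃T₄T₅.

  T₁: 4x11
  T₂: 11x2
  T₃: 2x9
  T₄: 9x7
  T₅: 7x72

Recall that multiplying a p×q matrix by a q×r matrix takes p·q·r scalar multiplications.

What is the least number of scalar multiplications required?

1798

Adjacent pairs: T₁T₂ = 4·11·2 = 88; T₂T₃ = 11·2·9 = 198; T₃T₄ = 2·9·7 = 126; T₄T₅ = 9·7·72 = 4536.
Length 3: T₁..T₃: k=1: 0+198+4·11·9=594; k=2: 88+0+4·2·9=160 → min 160 | T₂..T₄: k=2: 0+126+11·2·7=280; k=3: 198+0+11·9·7=891 → min 280 | T₃..T₅: k=3: 0+4536+2·9·72=5832; k=4: 126+0+2·7·72=1134 → min 1134.
Length 4: T₁..T₄: k=1: 0+280+4·11·7=588; k=2: 88+126+4·2·7=270; k=3: 160+0+4·9·7=412 → min 270 | T₂..T₅: k=2: 0+1134+11·2·72=2718; k=3: 198+4536+11·9·72=11862; k=4: 280+0+11·7·72=5824 → min 2718.
Length 5: T₁..T₅: k=1: 0+2718+4·11·72=5886; k=2: 88+1134+4·2·72=1798; k=3: 160+4536+4·9·72=7288; k=4: 270+0+4·7·72=2286 → min 1798.
Optimal order: ((T₁T₂)((T₃T₄)T₅)) with cost 1798.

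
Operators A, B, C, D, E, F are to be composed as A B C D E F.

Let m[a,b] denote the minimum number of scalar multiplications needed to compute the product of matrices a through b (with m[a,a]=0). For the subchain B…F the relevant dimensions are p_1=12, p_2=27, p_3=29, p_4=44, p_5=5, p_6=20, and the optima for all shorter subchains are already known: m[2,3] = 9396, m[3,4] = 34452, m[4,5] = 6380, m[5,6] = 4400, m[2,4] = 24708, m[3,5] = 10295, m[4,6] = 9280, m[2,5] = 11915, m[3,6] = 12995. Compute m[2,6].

m[2,6] = min over k∈[2,5] of m[2,k]+m[k+1,6]+p_{1}·p_k·p_{6}.
k=2: 0 + 12995 + 12·27·20 = 19475; k=3: 9396 + 9280 + 12·29·20 = 25636; k=4: 24708 + 4400 + 12·44·20 = 39668; k=5: 11915 + 0 + 12·5·20 = 13115.
Minimum: 13115 at k=5.

13115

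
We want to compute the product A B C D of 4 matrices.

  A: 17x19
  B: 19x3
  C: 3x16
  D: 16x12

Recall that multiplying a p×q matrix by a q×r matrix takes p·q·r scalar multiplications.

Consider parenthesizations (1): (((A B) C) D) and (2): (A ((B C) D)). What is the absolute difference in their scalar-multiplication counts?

Order (1) = (((A B) C) D): (A B): 17×19 by 19×3 → 17×3, cost 17·19·3 = 969; ((A B) C): 17×3 by 3×16 → 17×16, cost 17·3·16 = 816; cumulative 1785; (((A B) C) D): 17×16 by 16×12 → 17×12, cost 17·16·12 = 3264; cumulative 5049. Total 5049.
Order (2) = (A ((B C) D)): (B C): 19×3 by 3×16 → 19×16, cost 19·3·16 = 912; ((B C) D): 19×16 by 16×12 → 19×12, cost 19·16·12 = 3648; cumulative 4560; (A ((B C) D)): 17×19 by 19×12 → 17×12, cost 17·19·12 = 3876; cumulative 8436. Total 8436.
Difference: |5049 − 8436| = 3387.

3387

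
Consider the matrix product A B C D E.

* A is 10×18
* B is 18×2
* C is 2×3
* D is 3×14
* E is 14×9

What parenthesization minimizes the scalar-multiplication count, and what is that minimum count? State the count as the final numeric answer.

Adjacent pairs: AB = 10·18·2 = 360; BC = 18·2·3 = 108; CD = 2·3·14 = 84; DE = 3·14·9 = 378.
Length 3: A..C: k=1: 0+108+10·18·3=648; k=2: 360+0+10·2·3=420 → min 420 | B..D: k=2: 0+84+18·2·14=588; k=3: 108+0+18·3·14=864 → min 588 | C..E: k=3: 0+378+2·3·9=432; k=4: 84+0+2·14·9=336 → min 336.
Length 4: A..D: k=1: 0+588+10·18·14=3108; k=2: 360+84+10·2·14=724; k=3: 420+0+10·3·14=840 → min 724 | B..E: k=2: 0+336+18·2·9=660; k=3: 108+378+18·3·9=972; k=4: 588+0+18·14·9=2856 → min 660.
Length 5: A..E: k=1: 0+660+10·18·9=2280; k=2: 360+336+10·2·9=876; k=3: 420+378+10·3·9=1068; k=4: 724+0+10·14·9=1984 → min 876.
Optimal parenthesization: ((A B) ((C D) E)) with cost 876.

876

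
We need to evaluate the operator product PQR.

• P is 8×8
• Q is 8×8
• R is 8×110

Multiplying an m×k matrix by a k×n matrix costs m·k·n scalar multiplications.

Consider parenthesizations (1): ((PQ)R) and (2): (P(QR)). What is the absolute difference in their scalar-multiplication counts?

Order (1) = ((PQ)R): (PQ): 8×8 by 8×8 → 8×8, cost 8·8·8 = 512; ((PQ)R): 8×8 by 8×110 → 8×110, cost 8·8·110 = 7040; cumulative 7552. Total 7552.
Order (2) = (P(QR)): (QR): 8×8 by 8×110 → 8×110, cost 8·8·110 = 7040; (P(QR)): 8×8 by 8×110 → 8×110, cost 8·8·110 = 7040; cumulative 14080. Total 14080.
Difference: |7552 − 14080| = 6528.

6528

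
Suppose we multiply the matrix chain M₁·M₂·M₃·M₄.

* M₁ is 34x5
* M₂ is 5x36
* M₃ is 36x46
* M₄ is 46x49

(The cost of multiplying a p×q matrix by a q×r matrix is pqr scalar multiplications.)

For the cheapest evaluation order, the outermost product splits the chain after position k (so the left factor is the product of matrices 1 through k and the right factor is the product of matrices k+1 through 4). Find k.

1

Adjacent pairs: M₁M₂ = 34·5·36 = 6120; M₂M₃ = 5·36·46 = 8280; M₃M₄ = 36·46·49 = 81144.
Length 3: M₁..M₃: k=1: 0+8280+34·5·46=16100; k=2: 6120+0+34·36·46=62424 → min 16100 | M₂..M₄: k=2: 0+81144+5·36·49=89964; k=3: 8280+0+5·46·49=19550 → min 19550.
Top-level splits: k=1: (M₁..M₁)·(M₂..M₄) → 0+19550+34·5·49 = 27880; k=2: (M₁..M₂)·(M₃..M₄) → 6120+81144+34·36·49 = 147240; k=3: (M₁..M₃)·(M₄..M₄) → 16100+0+34·46·49 = 92736.
Best split is after M₁, i.e. k = 1.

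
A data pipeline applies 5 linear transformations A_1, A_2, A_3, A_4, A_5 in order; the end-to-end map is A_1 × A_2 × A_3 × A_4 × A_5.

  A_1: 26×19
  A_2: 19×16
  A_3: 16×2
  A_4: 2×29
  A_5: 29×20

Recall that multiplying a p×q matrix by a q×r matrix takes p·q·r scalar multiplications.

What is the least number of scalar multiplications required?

3796

Adjacent pairs: A_1A_2 = 26·19·16 = 7904; A_2A_3 = 19·16·2 = 608; A_3A_4 = 16·2·29 = 928; A_4A_5 = 2·29·20 = 1160.
Length 3: A_1..A_3: k=1: 0+608+26·19·2=1596; k=2: 7904+0+26·16·2=8736 → min 1596 | A_2..A_4: k=2: 0+928+19·16·29=9744; k=3: 608+0+19·2·29=1710 → min 1710 | A_3..A_5: k=3: 0+1160+16·2·20=1800; k=4: 928+0+16·29·20=10208 → min 1800.
Length 4: A_1..A_4: k=1: 0+1710+26·19·29=16036; k=2: 7904+928+26·16·29=20896; k=3: 1596+0+26·2·29=3104 → min 3104 | A_2..A_5: k=2: 0+1800+19·16·20=7880; k=3: 608+1160+19·2·20=2528; k=4: 1710+0+19·29·20=12730 → min 2528.
Length 5: A_1..A_5: k=1: 0+2528+26·19·20=12408; k=2: 7904+1800+26·16·20=18024; k=3: 1596+1160+26·2·20=3796; k=4: 3104+0+26·29·20=18184 → min 3796.
Optimal order: ((A_1 × (A_2 × A_3)) × (A_4 × A_5)) with cost 3796.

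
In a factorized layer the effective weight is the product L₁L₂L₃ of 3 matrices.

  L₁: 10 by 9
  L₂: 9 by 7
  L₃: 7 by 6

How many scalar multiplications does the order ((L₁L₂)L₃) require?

(L₁L₂): 10×9 by 9×7 → 10×7, cost 10·9·7 = 630
((L₁L₂)L₃): 10×7 by 7×6 → 10×6, cost 10·7·6 = 420; cumulative 1050
Total: 1050 scalar multiplications.

1050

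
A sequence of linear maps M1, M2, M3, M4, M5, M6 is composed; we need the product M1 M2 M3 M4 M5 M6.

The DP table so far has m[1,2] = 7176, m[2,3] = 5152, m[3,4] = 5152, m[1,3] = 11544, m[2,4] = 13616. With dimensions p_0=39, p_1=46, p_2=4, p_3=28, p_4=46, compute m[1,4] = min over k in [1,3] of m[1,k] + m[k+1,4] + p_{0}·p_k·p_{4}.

19504

m[1,4] = min over k∈[1,3] of m[1,k]+m[k+1,4]+p_{0}·p_k·p_{4}.
k=1: 0 + 13616 + 39·46·46 = 96140; k=2: 7176 + 5152 + 39·4·46 = 19504; k=3: 11544 + 0 + 39·28·46 = 61776.
Minimum: 19504 at k=2.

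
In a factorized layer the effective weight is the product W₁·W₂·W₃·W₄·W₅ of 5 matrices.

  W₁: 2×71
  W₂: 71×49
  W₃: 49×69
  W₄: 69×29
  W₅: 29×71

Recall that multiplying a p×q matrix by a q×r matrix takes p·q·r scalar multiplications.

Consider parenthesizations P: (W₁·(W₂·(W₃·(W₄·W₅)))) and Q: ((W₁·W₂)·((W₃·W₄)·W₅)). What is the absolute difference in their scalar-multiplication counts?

426357

Order P = (W₁·(W₂·(W₃·(W₄·W₅)))): (W₄·W₅): 69×29 by 29×71 → 69×71, cost 69·29·71 = 142071; (W₃·(W₄·W₅)): 49×69 by 69×71 → 49×71, cost 49·69·71 = 240051; cumulative 382122; (W₂·(W₃·(W₄·W₅))): 71×49 by 49×71 → 71×71, cost 71·49·71 = 247009; cumulative 629131; (W₁·(W₂·(W₃·(W₄·W₅)))): 2×71 by 71×71 → 2×71, cost 2·71·71 = 10082; cumulative 639213. Total 639213.
Order Q = ((W₁·W₂)·((W₃·W₄)·W₅)): (W₁·W₂): 2×71 by 71×49 → 2×49, cost 2·71·49 = 6958; (W₃·W₄): 49×69 by 69×29 → 49×29, cost 49·69·29 = 98049; ((W₃·W₄)·W₅): 49×29 by 29×71 → 49×71, cost 49·29·71 = 100891; cumulative 198940; ((W₁·W₂)·((W₃·W₄)·W₅)): 2×49 by 49×71 → 2×71, cost 2·49·71 = 6958; cumulative 212856. Total 212856.
Difference: |639213 − 212856| = 426357.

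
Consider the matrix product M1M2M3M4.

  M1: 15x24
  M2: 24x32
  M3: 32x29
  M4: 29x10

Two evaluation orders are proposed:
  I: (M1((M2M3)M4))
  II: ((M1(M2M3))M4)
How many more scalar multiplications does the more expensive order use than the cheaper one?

4230

Order I = (M1((M2M3)M4)): (M2M3): 24×32 by 32×29 → 24×29, cost 24·32·29 = 22272; ((M2M3)M4): 24×29 by 29×10 → 24×10, cost 24·29·10 = 6960; cumulative 29232; (M1((M2M3)M4)): 15×24 by 24×10 → 15×10, cost 15·24·10 = 3600; cumulative 32832. Total 32832.
Order II = ((M1(M2M3))M4): (M2M3): 24×32 by 32×29 → 24×29, cost 24·32·29 = 22272; (M1(M2M3)): 15×24 by 24×29 → 15×29, cost 15·24·29 = 10440; cumulative 32712; ((M1(M2M3))M4): 15×29 by 29×10 → 15×10, cost 15·29·10 = 4350; cumulative 37062. Total 37062.
Difference: |32832 − 37062| = 4230.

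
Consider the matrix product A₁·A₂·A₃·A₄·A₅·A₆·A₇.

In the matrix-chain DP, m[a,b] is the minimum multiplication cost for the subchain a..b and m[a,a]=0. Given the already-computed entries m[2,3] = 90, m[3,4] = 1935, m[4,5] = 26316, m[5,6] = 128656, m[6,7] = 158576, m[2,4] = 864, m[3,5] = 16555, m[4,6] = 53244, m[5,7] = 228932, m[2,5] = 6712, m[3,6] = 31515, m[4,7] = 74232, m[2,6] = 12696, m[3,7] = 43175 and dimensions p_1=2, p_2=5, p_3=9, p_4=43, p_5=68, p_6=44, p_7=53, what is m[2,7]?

17360

m[2,7] = min over k∈[2,6] of m[2,k]+m[k+1,7]+p_{1}·p_k·p_{7}.
k=2: 0 + 43175 + 2·5·53 = 43705; k=3: 90 + 74232 + 2·9·53 = 75276; k=4: 864 + 228932 + 2·43·53 = 234354; k=5: 6712 + 158576 + 2·68·53 = 172496; k=6: 12696 + 0 + 2·44·53 = 17360.
Minimum: 17360 at k=6.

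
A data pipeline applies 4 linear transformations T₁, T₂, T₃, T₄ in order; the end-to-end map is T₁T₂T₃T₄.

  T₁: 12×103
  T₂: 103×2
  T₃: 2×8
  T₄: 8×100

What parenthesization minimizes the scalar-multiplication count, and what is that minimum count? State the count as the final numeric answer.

Adjacent pairs: T₁T₂ = 12·103·2 = 2472; T₂T₃ = 103·2·8 = 1648; T₃T₄ = 2·8·100 = 1600.
Length 3: T₁..T₃: k=1: 0+1648+12·103·8=11536; k=2: 2472+0+12·2·8=2664 → min 2664 | T₂..T₄: k=2: 0+1600+103·2·100=22200; k=3: 1648+0+103·8·100=84048 → min 22200.
Length 4: T₁..T₄: k=1: 0+22200+12·103·100=145800; k=2: 2472+1600+12·2·100=6472; k=3: 2664+0+12·8·100=12264 → min 6472.
Optimal parenthesization: ((T₁T₂)(T₃T₄)) with cost 6472.

6472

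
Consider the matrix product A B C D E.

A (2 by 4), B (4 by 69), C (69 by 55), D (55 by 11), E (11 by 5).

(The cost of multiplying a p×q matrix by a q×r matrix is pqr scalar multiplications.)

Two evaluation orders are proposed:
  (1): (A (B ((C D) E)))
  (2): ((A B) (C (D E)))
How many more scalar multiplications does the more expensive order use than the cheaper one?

23718

Order (1) = (A (B ((C D) E))): (C D): 69×55 by 55×11 → 69×11, cost 69·55·11 = 41745; ((C D) E): 69×11 by 11×5 → 69×5, cost 69·11·5 = 3795; cumulative 45540; (B ((C D) E)): 4×69 by 69×5 → 4×5, cost 4·69·5 = 1380; cumulative 46920; (A (B ((C D) E))): 2×4 by 4×5 → 2×5, cost 2·4·5 = 40; cumulative 46960. Total 46960.
Order (2) = ((A B) (C (D E))): (A B): 2×4 by 4×69 → 2×69, cost 2·4·69 = 552; (D E): 55×11 by 11×5 → 55×5, cost 55·11·5 = 3025; (C (D E)): 69×55 by 55×5 → 69×5, cost 69·55·5 = 18975; cumulative 22000; ((A B) (C (D E))): 2×69 by 69×5 → 2×5, cost 2·69·5 = 690; cumulative 23242. Total 23242.
Difference: |46960 − 23242| = 23718.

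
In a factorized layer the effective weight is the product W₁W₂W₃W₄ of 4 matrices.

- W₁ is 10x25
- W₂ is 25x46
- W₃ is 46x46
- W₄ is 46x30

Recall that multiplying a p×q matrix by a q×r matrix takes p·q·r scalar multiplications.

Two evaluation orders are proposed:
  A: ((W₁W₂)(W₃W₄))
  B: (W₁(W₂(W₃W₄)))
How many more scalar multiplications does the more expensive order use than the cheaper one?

Order A = ((W₁W₂)(W₃W₄)): (W₁W₂): 10×25 by 25×46 → 10×46, cost 10·25·46 = 11500; (W₃W₄): 46×46 by 46×30 → 46×30, cost 46·46·30 = 63480; ((W₁W₂)(W₃W₄)): 10×46 by 46×30 → 10×30, cost 10·46·30 = 13800; cumulative 88780. Total 88780.
Order B = (W₁(W₂(W₃W₄))): (W₃W₄): 46×46 by 46×30 → 46×30, cost 46·46·30 = 63480; (W₂(W₃W₄)): 25×46 by 46×30 → 25×30, cost 25·46·30 = 34500; cumulative 97980; (W₁(W₂(W₃W₄))): 10×25 by 25×30 → 10×30, cost 10·25·30 = 7500; cumulative 105480. Total 105480.
Difference: |88780 − 105480| = 16700.

16700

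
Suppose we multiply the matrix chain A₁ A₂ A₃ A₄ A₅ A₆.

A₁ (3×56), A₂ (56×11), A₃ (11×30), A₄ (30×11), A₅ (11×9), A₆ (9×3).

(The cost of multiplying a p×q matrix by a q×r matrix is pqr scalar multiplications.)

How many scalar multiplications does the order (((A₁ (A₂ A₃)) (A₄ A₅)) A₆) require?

(A₂ A₃): 56×11 by 11×30 → 56×30, cost 56·11·30 = 18480
(A₁ (A₂ A₃)): 3×56 by 56×30 → 3×30, cost 3·56·30 = 5040; cumulative 23520
(A₄ A₅): 30×11 by 11×9 → 30×9, cost 30·11·9 = 2970
((A₁ (A₂ A₃)) (A₄ A₅)): 3×30 by 30×9 → 3×9, cost 3·30·9 = 810; cumulative 27300
(((A₁ (A₂ A₃)) (A₄ A₅)) A₆): 3×9 by 9×3 → 3×3, cost 3·9·3 = 81; cumulative 27381
Total: 27381 scalar multiplications.

27381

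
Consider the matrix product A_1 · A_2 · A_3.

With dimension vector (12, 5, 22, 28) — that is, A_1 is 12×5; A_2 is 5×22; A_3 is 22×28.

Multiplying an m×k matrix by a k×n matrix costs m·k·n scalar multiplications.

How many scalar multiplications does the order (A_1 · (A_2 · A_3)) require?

4760

(A_2 · A_3): 5×22 by 22×28 → 5×28, cost 5·22·28 = 3080
(A_1 · (A_2 · A_3)): 12×5 by 5×28 → 12×28, cost 12·5·28 = 1680; cumulative 4760
Total: 4760 scalar multiplications.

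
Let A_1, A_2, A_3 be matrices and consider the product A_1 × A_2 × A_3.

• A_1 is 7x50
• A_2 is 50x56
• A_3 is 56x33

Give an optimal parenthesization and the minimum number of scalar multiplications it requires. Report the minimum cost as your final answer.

32536

(A_1 × (A_2 × A_3)): cost 103950.
((A_1 × A_2) × A_3): cost 32536.
Optimal: ((A_1 × A_2) × A_3) with cost 32536.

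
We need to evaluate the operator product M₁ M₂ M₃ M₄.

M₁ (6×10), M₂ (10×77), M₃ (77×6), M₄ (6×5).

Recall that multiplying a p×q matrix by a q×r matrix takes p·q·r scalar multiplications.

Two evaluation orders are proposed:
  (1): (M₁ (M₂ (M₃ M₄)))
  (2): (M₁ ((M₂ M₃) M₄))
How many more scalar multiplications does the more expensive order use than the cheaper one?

Order (1) = (M₁ (M₂ (M₃ M₄))): (M₃ M₄): 77×6 by 6×5 → 77×5, cost 77·6·5 = 2310; (M₂ (M₃ M₄)): 10×77 by 77×5 → 10×5, cost 10·77·5 = 3850; cumulative 6160; (M₁ (M₂ (M₃ M₄))): 6×10 by 10×5 → 6×5, cost 6·10·5 = 300; cumulative 6460. Total 6460.
Order (2) = (M₁ ((M₂ M₃) M₄)): (M₂ M₃): 10×77 by 77×6 → 10×6, cost 10·77·6 = 4620; ((M₂ M₃) M₄): 10×6 by 6×5 → 10×5, cost 10·6·5 = 300; cumulative 4920; (M₁ ((M₂ M₃) M₄)): 6×10 by 10×5 → 6×5, cost 6·10·5 = 300; cumulative 5220. Total 5220.
Difference: |6460 − 5220| = 1240.

1240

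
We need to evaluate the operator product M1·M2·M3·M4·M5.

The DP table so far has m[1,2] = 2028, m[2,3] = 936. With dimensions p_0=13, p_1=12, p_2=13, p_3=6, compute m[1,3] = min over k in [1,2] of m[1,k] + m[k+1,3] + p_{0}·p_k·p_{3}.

m[1,3] = min over k∈[1,2] of m[1,k]+m[k+1,3]+p_{0}·p_k·p_{3}.
k=1: 0 + 936 + 13·12·6 = 1872; k=2: 2028 + 0 + 13·13·6 = 3042.
Minimum: 1872 at k=1.

1872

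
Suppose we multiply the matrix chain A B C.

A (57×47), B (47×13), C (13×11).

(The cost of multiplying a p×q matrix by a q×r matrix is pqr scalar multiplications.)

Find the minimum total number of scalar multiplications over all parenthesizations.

Order (A (B C)): (B C): 47×13 by 13×11 → 47×11, cost 47·13·11 = 6721; (A (B C)): 57×47 by 47×11 → 57×11, cost 57·47·11 = 29469; cumulative 36190. Total 36190.
Order ((A B) C): (A B): 57×47 by 47×13 → 57×13, cost 57·47·13 = 34827; ((A B) C): 57×13 by 13×11 → 57×11, cost 57·13·11 = 8151; cumulative 42978. Total 42978.
Minimum: 36190.

36190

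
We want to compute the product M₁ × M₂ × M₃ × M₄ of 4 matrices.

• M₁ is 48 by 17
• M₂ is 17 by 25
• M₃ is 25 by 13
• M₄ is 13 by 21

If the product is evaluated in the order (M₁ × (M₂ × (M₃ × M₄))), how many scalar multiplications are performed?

(M₃ × M₄): 25×13 by 13×21 → 25×21, cost 25·13·21 = 6825
(M₂ × (M₃ × M₄)): 17×25 by 25×21 → 17×21, cost 17·25·21 = 8925; cumulative 15750
(M₁ × (M₂ × (M₃ × M₄))): 48×17 by 17×21 → 48×21, cost 48·17·21 = 17136; cumulative 32886
Total: 32886 scalar multiplications.

32886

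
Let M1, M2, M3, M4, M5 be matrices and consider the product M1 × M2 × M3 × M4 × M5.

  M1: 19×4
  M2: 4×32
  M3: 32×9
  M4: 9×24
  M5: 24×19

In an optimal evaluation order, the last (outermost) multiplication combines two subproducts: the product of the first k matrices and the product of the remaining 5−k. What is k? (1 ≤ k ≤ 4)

1

Adjacent pairs: M1M2 = 19·4·32 = 2432; M2M3 = 4·32·9 = 1152; M3M4 = 32·9·24 = 6912; M4M5 = 9·24·19 = 4104.
Length 3: M1..M3: k=1: 0+1152+19·4·9=1836; k=2: 2432+0+19·32·9=7904 → min 1836 | M2..M4: k=2: 0+6912+4·32·24=9984; k=3: 1152+0+4·9·24=2016 → min 2016 | M3..M5: k=3: 0+4104+32·9·19=9576; k=4: 6912+0+32·24·19=21504 → min 9576.
Length 4: M1..M4: k=1: 0+2016+19·4·24=3840; k=2: 2432+6912+19·32·24=23936; k=3: 1836+0+19·9·24=5940 → min 3840 | M2..M5: k=2: 0+9576+4·32·19=12008; k=3: 1152+4104+4·9·19=5940; k=4: 2016+0+4·24·19=3840 → min 3840.
Top-level splits: k=1: (M1..M1)·(M2..M5) → 0+3840+19·4·19 = 5284; k=2: (M1..M2)·(M3..M5) → 2432+9576+19·32·19 = 23560; k=3: (M1..M3)·(M4..M5) → 1836+4104+19·9·19 = 9189; k=4: (M1..M4)·(M5..M5) → 3840+0+19·24·19 = 12504.
Best split is after M1, i.e. k = 1.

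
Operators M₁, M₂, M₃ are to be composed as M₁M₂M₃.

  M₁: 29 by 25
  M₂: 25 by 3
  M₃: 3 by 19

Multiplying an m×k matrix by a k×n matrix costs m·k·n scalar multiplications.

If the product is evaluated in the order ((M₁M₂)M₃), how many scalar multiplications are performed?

(M₁M₂): 29×25 by 25×3 → 29×3, cost 29·25·3 = 2175
((M₁M₂)M₃): 29×3 by 3×19 → 29×19, cost 29·3·19 = 1653; cumulative 3828
Total: 3828 scalar multiplications.

3828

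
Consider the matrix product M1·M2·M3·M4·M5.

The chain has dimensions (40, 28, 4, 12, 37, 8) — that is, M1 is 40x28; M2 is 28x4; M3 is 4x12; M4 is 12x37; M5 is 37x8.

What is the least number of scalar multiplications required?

Adjacent pairs: M1M2 = 40·28·4 = 4480; M2M3 = 28·4·12 = 1344; M3M4 = 4·12·37 = 1776; M4M5 = 12·37·8 = 3552.
Length 3: M1..M3: k=1: 0+1344+40·28·12=14784; k=2: 4480+0+40·4·12=6400 → min 6400 | M2..M4: k=2: 0+1776+28·4·37=5920; k=3: 1344+0+28·12·37=13776 → min 5920 | M3..M5: k=3: 0+3552+4·12·8=3936; k=4: 1776+0+4·37·8=2960 → min 2960.
Length 4: M1..M4: k=1: 0+5920+40·28·37=47360; k=2: 4480+1776+40·4·37=12176; k=3: 6400+0+40·12·37=24160 → min 12176 | M2..M5: k=2: 0+2960+28·4·8=3856; k=3: 1344+3552+28·12·8=7584; k=4: 5920+0+28·37·8=14208 → min 3856.
Length 5: M1..M5: k=1: 0+3856+40·28·8=12816; k=2: 4480+2960+40·4·8=8720; k=3: 6400+3552+40·12·8=13792; k=4: 12176+0+40·37·8=24016 → min 8720.
Optimal order: ((M1·M2)·((M3·M4)·M5)) with cost 8720.

8720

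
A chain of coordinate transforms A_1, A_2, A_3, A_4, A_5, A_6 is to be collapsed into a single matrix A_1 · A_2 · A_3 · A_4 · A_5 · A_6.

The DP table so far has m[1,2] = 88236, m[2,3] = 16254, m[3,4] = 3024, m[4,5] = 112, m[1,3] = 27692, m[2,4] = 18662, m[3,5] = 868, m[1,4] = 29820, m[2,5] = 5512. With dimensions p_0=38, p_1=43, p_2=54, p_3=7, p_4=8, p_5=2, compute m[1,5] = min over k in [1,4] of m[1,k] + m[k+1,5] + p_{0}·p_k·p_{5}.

8780

m[1,5] = min over k∈[1,4] of m[1,k]+m[k+1,5]+p_{0}·p_k·p_{5}.
k=1: 0 + 5512 + 38·43·2 = 8780; k=2: 88236 + 868 + 38·54·2 = 93208; k=3: 27692 + 112 + 38·7·2 = 28336; k=4: 29820 + 0 + 38·8·2 = 30428.
Minimum: 8780 at k=1.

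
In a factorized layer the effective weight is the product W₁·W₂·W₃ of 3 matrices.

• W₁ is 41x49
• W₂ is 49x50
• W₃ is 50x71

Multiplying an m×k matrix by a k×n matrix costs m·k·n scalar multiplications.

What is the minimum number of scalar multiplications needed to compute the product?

Order (W₁·(W₂·W₃)): (W₂·W₃): 49×50 by 50×71 → 49×71, cost 49·50·71 = 173950; (W₁·(W₂·W₃)): 41×49 by 49×71 → 41×71, cost 41·49·71 = 142639; cumulative 316589. Total 316589.
Order ((W₁·W₂)·W₃): (W₁·W₂): 41×49 by 49×50 → 41×50, cost 41·49·50 = 100450; ((W₁·W₂)·W₃): 41×50 by 50×71 → 41×71, cost 41·50·71 = 145550; cumulative 246000. Total 246000.
Minimum: 246000.

246000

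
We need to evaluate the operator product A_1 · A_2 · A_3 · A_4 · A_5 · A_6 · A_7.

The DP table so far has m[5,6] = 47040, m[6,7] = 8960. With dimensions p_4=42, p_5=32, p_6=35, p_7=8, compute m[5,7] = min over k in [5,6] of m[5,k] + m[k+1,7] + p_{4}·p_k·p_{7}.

19712

m[5,7] = min over k∈[5,6] of m[5,k]+m[k+1,7]+p_{4}·p_k·p_{7}.
k=5: 0 + 8960 + 42·32·8 = 19712; k=6: 47040 + 0 + 42·35·8 = 58800.
Minimum: 19712 at k=5.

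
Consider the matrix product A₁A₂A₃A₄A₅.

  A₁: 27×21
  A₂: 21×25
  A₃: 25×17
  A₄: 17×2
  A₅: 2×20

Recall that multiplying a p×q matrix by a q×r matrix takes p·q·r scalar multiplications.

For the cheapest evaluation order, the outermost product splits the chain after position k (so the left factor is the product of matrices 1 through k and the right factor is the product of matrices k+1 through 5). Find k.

Adjacent pairs: A₁A₂ = 27·21·25 = 14175; A₂A₃ = 21·25·17 = 8925; A₃A₄ = 25·17·2 = 850; A₄A₅ = 17·2·20 = 680.
Length 3: A₁..A₃: k=1: 0+8925+27·21·17=18564; k=2: 14175+0+27·25·17=25650 → min 18564 | A₂..A₄: k=2: 0+850+21·25·2=1900; k=3: 8925+0+21·17·2=9639 → min 1900 | A₃..A₅: k=3: 0+680+25·17·20=9180; k=4: 850+0+25·2·20=1850 → min 1850.
Length 4: A₁..A₄: k=1: 0+1900+27·21·2=3034; k=2: 14175+850+27·25·2=16375; k=3: 18564+0+27·17·2=19482 → min 3034 | A₂..A₅: k=2: 0+1850+21·25·20=12350; k=3: 8925+680+21·17·20=16745; k=4: 1900+0+21·2·20=2740 → min 2740.
Top-level splits: k=1: (A₁..A₁)·(A₂..A₅) → 0+2740+27·21·20 = 14080; k=2: (A₁..A₂)·(A₃..A₅) → 14175+1850+27·25·20 = 29525; k=3: (A₁..A₃)·(A₄..A₅) → 18564+680+27·17·20 = 28424; k=4: (A₁..A₄)·(A₅..A₅) → 3034+0+27·2·20 = 4114.
Best split is after A₄, i.e. k = 4.

4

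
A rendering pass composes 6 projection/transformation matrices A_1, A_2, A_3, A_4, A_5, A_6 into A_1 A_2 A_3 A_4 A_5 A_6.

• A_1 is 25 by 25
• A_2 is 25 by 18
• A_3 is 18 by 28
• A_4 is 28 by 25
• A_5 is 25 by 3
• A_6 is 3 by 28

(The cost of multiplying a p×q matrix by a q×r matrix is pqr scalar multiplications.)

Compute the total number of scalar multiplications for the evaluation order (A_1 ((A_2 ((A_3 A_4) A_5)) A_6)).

(A_3 A_4): 18×28 by 28×25 → 18×25, cost 18·28·25 = 12600
((A_3 A_4) A_5): 18×25 by 25×3 → 18×3, cost 18·25·3 = 1350; cumulative 13950
(A_2 ((A_3 A_4) A_5)): 25×18 by 18×3 → 25×3, cost 25·18·3 = 1350; cumulative 15300
((A_2 ((A_3 A_4) A_5)) A_6): 25×3 by 3×28 → 25×28, cost 25·3·28 = 2100; cumulative 17400
(A_1 ((A_2 ((A_3 A_4) A_5)) A_6)): 25×25 by 25×28 → 25×28, cost 25·25·28 = 17500; cumulative 34900
Total: 34900 scalar multiplications.

34900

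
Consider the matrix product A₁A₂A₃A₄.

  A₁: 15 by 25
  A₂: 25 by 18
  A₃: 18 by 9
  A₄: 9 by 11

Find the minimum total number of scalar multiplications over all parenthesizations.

Adjacent pairs: A₁A₂ = 15·25·18 = 6750; A₂A₃ = 25·18·9 = 4050; A₃A₄ = 18·9·11 = 1782.
Length 3: A₁..A₃: k=1: 0+4050+15·25·9=7425; k=2: 6750+0+15·18·9=9180 → min 7425 | A₂..A₄: k=2: 0+1782+25·18·11=6732; k=3: 4050+0+25·9·11=6525 → min 6525.
Length 4: A₁..A₄: k=1: 0+6525+15·25·11=10650; k=2: 6750+1782+15·18·11=11502; k=3: 7425+0+15·9·11=8910 → min 8910.
Optimal order: ((A₁(A₂A₃))A₄) with cost 8910.

8910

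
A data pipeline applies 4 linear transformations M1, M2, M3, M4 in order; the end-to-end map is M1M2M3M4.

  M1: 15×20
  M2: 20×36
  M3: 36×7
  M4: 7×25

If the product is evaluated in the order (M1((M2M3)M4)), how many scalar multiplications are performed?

(M2M3): 20×36 by 36×7 → 20×7, cost 20·36·7 = 5040
((M2M3)M4): 20×7 by 7×25 → 20×25, cost 20·7·25 = 3500; cumulative 8540
(M1((M2M3)M4)): 15×20 by 20×25 → 15×25, cost 15·20·25 = 7500; cumulative 16040
Total: 16040 scalar multiplications.

16040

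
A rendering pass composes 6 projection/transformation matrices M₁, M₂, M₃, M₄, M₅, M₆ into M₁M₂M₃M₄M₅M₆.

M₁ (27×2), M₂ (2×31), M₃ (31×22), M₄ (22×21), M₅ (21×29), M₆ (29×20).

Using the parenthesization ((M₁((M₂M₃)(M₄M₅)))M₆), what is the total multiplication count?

33264

(M₂M₃): 2×31 by 31×22 → 2×22, cost 2·31·22 = 1364
(M₄M₅): 22×21 by 21×29 → 22×29, cost 22·21·29 = 13398
((M₂M₃)(M₄M₅)): 2×22 by 22×29 → 2×29, cost 2·22·29 = 1276; cumulative 16038
(M₁((M₂M₃)(M₄M₅))): 27×2 by 2×29 → 27×29, cost 27·2·29 = 1566; cumulative 17604
((M₁((M₂M₃)(M₄M₅)))M₆): 27×29 by 29×20 → 27×20, cost 27·29·20 = 15660; cumulative 33264
Total: 33264 scalar multiplications.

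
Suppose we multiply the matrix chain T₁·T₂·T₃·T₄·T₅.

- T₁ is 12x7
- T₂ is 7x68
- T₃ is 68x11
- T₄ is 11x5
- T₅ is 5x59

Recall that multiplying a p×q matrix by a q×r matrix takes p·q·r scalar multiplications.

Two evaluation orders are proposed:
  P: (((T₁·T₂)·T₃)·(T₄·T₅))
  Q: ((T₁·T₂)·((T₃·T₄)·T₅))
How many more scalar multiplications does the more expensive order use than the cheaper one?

51935

Order P = (((T₁·T₂)·T₃)·(T₄·T₅)): (T₁·T₂): 12×7 by 7×68 → 12×68, cost 12·7·68 = 5712; ((T₁·T₂)·T₃): 12×68 by 68×11 → 12×11, cost 12·68·11 = 8976; cumulative 14688; (T₄·T₅): 11×5 by 5×59 → 11×59, cost 11·5·59 = 3245; (((T₁·T₂)·T₃)·(T₄·T₅)): 12×11 by 11×59 → 12×59, cost 12·11·59 = 7788; cumulative 25721. Total 25721.
Order Q = ((T₁·T₂)·((T₃·T₄)·T₅)): (T₁·T₂): 12×7 by 7×68 → 12×68, cost 12·7·68 = 5712; (T₃·T₄): 68×11 by 11×5 → 68×5, cost 68·11·5 = 3740; ((T₃·T₄)·T₅): 68×5 by 5×59 → 68×59, cost 68·5·59 = 20060; cumulative 23800; ((T₁·T₂)·((T₃·T₄)·T₅)): 12×68 by 68×59 → 12×59, cost 12·68·59 = 48144; cumulative 77656. Total 77656.
Difference: |25721 − 77656| = 51935.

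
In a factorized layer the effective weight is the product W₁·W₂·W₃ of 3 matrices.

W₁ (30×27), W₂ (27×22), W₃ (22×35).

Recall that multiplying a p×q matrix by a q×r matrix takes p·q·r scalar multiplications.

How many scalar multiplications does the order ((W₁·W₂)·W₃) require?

40920

(W₁·W₂): 30×27 by 27×22 → 30×22, cost 30·27·22 = 17820
((W₁·W₂)·W₃): 30×22 by 22×35 → 30×35, cost 30·22·35 = 23100; cumulative 40920
Total: 40920 scalar multiplications.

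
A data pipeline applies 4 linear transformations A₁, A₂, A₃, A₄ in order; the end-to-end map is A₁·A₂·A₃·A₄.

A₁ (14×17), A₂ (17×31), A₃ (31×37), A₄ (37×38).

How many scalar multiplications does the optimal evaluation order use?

Adjacent pairs: A₁A₂ = 14·17·31 = 7378; A₂A₃ = 17·31·37 = 19499; A₃A₄ = 31·37·38 = 43586.
Length 3: A₁..A₃: k=1: 0+19499+14·17·37=28305; k=2: 7378+0+14·31·37=23436 → min 23436 | A₂..A₄: k=2: 0+43586+17·31·38=63612; k=3: 19499+0+17·37·38=43401 → min 43401.
Length 4: A₁..A₄: k=1: 0+43401+14·17·38=52445; k=2: 7378+43586+14·31·38=67456; k=3: 23436+0+14·37·38=43120 → min 43120.
Optimal order: (((A₁·A₂)·A₃)·A₄) with cost 43120.

43120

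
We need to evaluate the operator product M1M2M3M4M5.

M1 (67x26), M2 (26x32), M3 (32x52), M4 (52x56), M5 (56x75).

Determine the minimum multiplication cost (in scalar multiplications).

Adjacent pairs: M1M2 = 67·26·32 = 55744; M2M3 = 26·32·52 = 43264; M3M4 = 32·52·56 = 93184; M4M5 = 52·56·75 = 218400.
Length 3: M1..M3: k=1: 0+43264+67·26·52=133848; k=2: 55744+0+67·32·52=167232 → min 133848 | M2..M4: k=2: 0+93184+26·32·56=139776; k=3: 43264+0+26·52·56=118976 → min 118976 | M3..M5: k=3: 0+218400+32·52·75=343200; k=4: 93184+0+32·56·75=227584 → min 227584.
Length 4: M1..M4: k=1: 0+118976+67·26·56=216528; k=2: 55744+93184+67·32·56=268992; k=3: 133848+0+67·52·56=328952 → min 216528 | M2..M5: k=2: 0+227584+26·32·75=289984; k=3: 43264+218400+26·52·75=363064; k=4: 118976+0+26·56·75=228176 → min 228176.
Length 5: M1..M5: k=1: 0+228176+67·26·75=358826; k=2: 55744+227584+67·32·75=444128; k=3: 133848+218400+67·52·75=613548; k=4: 216528+0+67·56·75=497928 → min 358826.
Optimal order: (M1(((M2M3)M4)M5)) with cost 358826.

358826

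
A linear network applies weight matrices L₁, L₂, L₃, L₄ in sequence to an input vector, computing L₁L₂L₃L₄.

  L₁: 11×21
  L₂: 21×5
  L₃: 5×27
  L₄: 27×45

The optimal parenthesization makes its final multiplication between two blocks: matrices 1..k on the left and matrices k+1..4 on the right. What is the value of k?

Adjacent pairs: L₁L₂ = 11·21·5 = 1155; L₂L₃ = 21·5·27 = 2835; L₃L₄ = 5·27·45 = 6075.
Length 3: L₁..L₃: k=1: 0+2835+11·21·27=9072; k=2: 1155+0+11·5·27=2640 → min 2640 | L₂..L₄: k=2: 0+6075+21·5·45=10800; k=3: 2835+0+21·27·45=28350 → min 10800.
Top-level splits: k=1: (L₁..L₁)·(L₂..L₄) → 0+10800+11·21·45 = 21195; k=2: (L₁..L₂)·(L₃..L₄) → 1155+6075+11·5·45 = 9705; k=3: (L₁..L₃)·(L₄..L₄) → 2640+0+11·27·45 = 16005.
Best split is after L₂, i.e. k = 2.

2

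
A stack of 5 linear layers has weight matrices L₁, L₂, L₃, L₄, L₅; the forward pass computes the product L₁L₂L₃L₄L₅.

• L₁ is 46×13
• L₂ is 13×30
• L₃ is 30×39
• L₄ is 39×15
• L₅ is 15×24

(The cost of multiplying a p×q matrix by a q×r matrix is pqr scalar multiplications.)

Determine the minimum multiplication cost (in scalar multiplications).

Adjacent pairs: L₁L₂ = 46·13·30 = 17940; L₂L₃ = 13·30·39 = 15210; L₃L₄ = 30·39·15 = 17550; L₄L₅ = 39·15·24 = 14040.
Length 3: L₁..L₃: k=1: 0+15210+46·13·39=38532; k=2: 17940+0+46·30·39=71760 → min 38532 | L₂..L₄: k=2: 0+17550+13·30·15=23400; k=3: 15210+0+13·39·15=22815 → min 22815 | L₃..L₅: k=3: 0+14040+30·39·24=42120; k=4: 17550+0+30·15·24=28350 → min 28350.
Length 4: L₁..L₄: k=1: 0+22815+46·13·15=31785; k=2: 17940+17550+46·30·15=56190; k=3: 38532+0+46·39·15=65442 → min 31785 | L₂..L₅: k=2: 0+28350+13·30·24=37710; k=3: 15210+14040+13·39·24=41418; k=4: 22815+0+13·15·24=27495 → min 27495.
Length 5: L₁..L₅: k=1: 0+27495+46·13·24=41847; k=2: 17940+28350+46·30·24=79410; k=3: 38532+14040+46·39·24=95628; k=4: 31785+0+46·15·24=48345 → min 41847.
Optimal order: (L₁(((L₂L₃)L₄)L₅)) with cost 41847.

41847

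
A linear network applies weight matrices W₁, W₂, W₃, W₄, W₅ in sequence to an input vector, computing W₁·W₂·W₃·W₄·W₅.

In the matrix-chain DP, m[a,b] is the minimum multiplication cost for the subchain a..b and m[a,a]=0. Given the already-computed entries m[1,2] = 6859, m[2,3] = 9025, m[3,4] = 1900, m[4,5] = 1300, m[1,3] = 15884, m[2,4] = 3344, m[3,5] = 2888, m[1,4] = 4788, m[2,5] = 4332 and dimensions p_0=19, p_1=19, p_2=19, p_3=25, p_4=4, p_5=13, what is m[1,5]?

m[1,5] = min over k∈[1,4] of m[1,k]+m[k+1,5]+p_{0}·p_k·p_{5}.
k=1: 0 + 4332 + 19·19·13 = 9025; k=2: 6859 + 2888 + 19·19·13 = 14440; k=3: 15884 + 1300 + 19·25·13 = 23359; k=4: 4788 + 0 + 19·4·13 = 5776.
Minimum: 5776 at k=4.

5776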